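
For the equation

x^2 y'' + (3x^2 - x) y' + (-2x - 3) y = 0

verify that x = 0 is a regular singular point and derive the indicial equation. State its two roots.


Divide by x^2 to reach normal form y'' + P_1(x) y' + P_2(x) y = 0 with P_1(x) = 3 - 1/x and P_2(x) = -2/x - 3/x^2.
x = 0 is a singular point because the y'-coefficient 3 - 1/x has a pole at x = 0 and the y-coefficient -2/x - 3/x^2 has a pole at x = 0.
It is a regular singular point because x P_1(x) = p(x) = 3x - 1 and x^2 P_2(x) = q(x) = -2x - 3 are polynomials, hence analytic at x = 0.
p(0) = -1,  q(0) = -3.
Indicial equation: r(r-1) + p(0) r + q(0) = 0, i.e. r^2 + (p(0) - 1) r + q(0) = 0, i.e. r^2 - 2 r - 3 = 0.
Discriminant: (-2)^2 - 4(-3) = 16, so r = (2 ± 4)/2.
Solving: r_1 = 3, r_2 = -1.

indicial: r^2 - 2 r - 3 = 0; roots r_1 = 3, r_2 = -1


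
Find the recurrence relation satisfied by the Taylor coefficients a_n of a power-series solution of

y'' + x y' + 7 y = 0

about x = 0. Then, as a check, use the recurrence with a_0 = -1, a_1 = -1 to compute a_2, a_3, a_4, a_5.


Substitute y = sum_n a_n x^n.
y''(x) has coefficient (n+2)(n+1) a_{n+2} at x^n;
x y'(x) has coefficient n a_n at x^n (shift);
7 y(x) has coefficient 7 a_n at x^n.
Matching x^n: (n+2)(n+1) a_{n+2} + (n + 7) a_n = 0.
Thus a_{n+2} = (-n - 7) / ((n+1)(n+2)) * a_n.

Check with a_0 = -1, a_1 = -1 (apply the recurrence for n = 0, 1, 2, 3): a_0 = -1, a_1 = -1, a_2 = 7/2, a_3 = 4/3, a_4 = -21/8, a_5 = -2/3.

a_(n+2) = (-n - 7) / ((n+1)(n+2)) * a_n; check: a_0 = -1, a_1 = -1, a_2 = 7/2, a_3 = 4/3, a_4 = -21/8, a_5 = -2/3


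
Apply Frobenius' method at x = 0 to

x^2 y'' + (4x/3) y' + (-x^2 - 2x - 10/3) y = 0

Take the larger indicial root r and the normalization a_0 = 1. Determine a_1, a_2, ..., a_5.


Write in Frobenius form y'' + (p(x)/x) y' + (q(x)/x^2) y = 0:
  p(x) = 4/3,  q(x) = -x^2 - 2x - 10/3.
Indicial equation: r(r-1) + (4/3) r + (-10/3) = 0 -> roots r_1 = 5/3, r_2 = -2.
Take r = r_1 = 5/3. Let y(x) = x^r sum_{n>=0} a_n x^n with a_0 = 1.
Substitute y = x^r sum a_n x^n and match x^{r+n}. The recurrence is
  D(n) a_n - 2 a_{n-1} - 1 a_{n-2} = 0,  where D(n) = (r+n)(r+n-1) + (4/3)(r+n) + (-10/3).
  a_n = [2 a_{n-1} + 1 a_{n-2}] / D(n).
Since the indicial polynomial factors as (r - r_1)(r - r_2), D(n) = (r_1 + n - r_1)(r_1 + n - r_2) = n(n + 11/3).
Evaluating step by step (a_0 = 1):
  n = 1: D(1) = 1(1 + 11/3) = 14/3; numerator = 2(1) = 2; a_1 = (2)/(14/3) = 3/7
  n = 2: D(2) = 2(2 + 11/3) = 34/3; numerator = 2(3/7) + 1(1) = 13/7; a_2 = (13/7)/(34/3) = 39/238
  n = 3: D(3) = 3(3 + 11/3) = 20; numerator = 2(39/238) + 1(3/7) = 90/119; a_3 = (90/119)/(20) = 9/238
  n = 4: D(4) = 4(4 + 11/3) = 92/3; numerator = 2(9/238) + 1(39/238) = 57/238; a_4 = (57/238)/(92/3) = 171/21896
  n = 5: D(5) = 5(5 + 11/3) = 130/3; numerator = 2(171/21896) + 1(9/238) = 585/10948; a_5 = (585/10948)/(130/3) = 27/21896

r = 5/3; a_0 = 1; a_1 = 3/7; a_2 = 39/238; a_3 = 9/238; a_4 = 171/21896; a_5 = 27/21896


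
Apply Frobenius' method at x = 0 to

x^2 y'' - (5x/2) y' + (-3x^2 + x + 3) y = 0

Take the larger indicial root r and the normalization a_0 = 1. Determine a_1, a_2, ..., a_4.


Write in Frobenius form y'' + (p(x)/x) y' + (q(x)/x^2) y = 0:
  p(x) = -5/2,  q(x) = -3x^2 + x + 3.
Indicial equation: r(r-1) + (-5/2) r + (3) = 0 -> roots r_1 = 2, r_2 = 3/2.
Take r = r_1 = 2. Let y(x) = x^r sum_{n>=0} a_n x^n with a_0 = 1.
Substitute y = x^r sum a_n x^n and match x^{r+n}. The recurrence is
  D(n) a_n + 1 a_{n-1} - 3 a_{n-2} = 0,  where D(n) = (r+n)(r+n-1) + (-5/2)(r+n) + (3).
  a_n = [-1 a_{n-1} + 3 a_{n-2}] / D(n).
Since the indicial polynomial factors as (r - r_1)(r - r_2), D(n) = (r_1 + n - r_1)(r_1 + n - r_2) = n(n + 1/2).
Evaluating step by step (a_0 = 1):
  n = 1: D(1) = 1(1 + 1/2) = 3/2; numerator = -1(1) = -1; a_1 = (-1)/(3/2) = -2/3
  n = 2: D(2) = 2(2 + 1/2) = 5; numerator = -1(-2/3) + 3(1) = 11/3; a_2 = (11/3)/(5) = 11/15
  n = 3: D(3) = 3(3 + 1/2) = 21/2; numerator = -1(11/15) + 3(-2/3) = -41/15; a_3 = (-41/15)/(21/2) = -82/315
  n = 4: D(4) = 4(4 + 1/2) = 18; numerator = -1(-82/315) + 3(11/15) = 155/63; a_4 = (155/63)/(18) = 155/1134

r = 2; a_0 = 1; a_1 = -2/3; a_2 = 11/15; a_3 = -82/315; a_4 = 155/1134


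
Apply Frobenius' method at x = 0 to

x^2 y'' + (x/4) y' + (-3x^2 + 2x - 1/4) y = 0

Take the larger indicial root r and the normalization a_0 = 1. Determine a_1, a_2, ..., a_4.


Write in Frobenius form y'' + (p(x)/x) y' + (q(x)/x^2) y = 0:
  p(x) = 1/4,  q(x) = -3x^2 + 2x - 1/4.
Indicial equation: r(r-1) + (1/4) r + (-1/4) = 0 -> roots r_1 = 1, r_2 = -1/4.
Take r = r_1 = 1. Let y(x) = x^r sum_{n>=0} a_n x^n with a_0 = 1.
Substitute y = x^r sum a_n x^n and match x^{r+n}. The recurrence is
  D(n) a_n + 2 a_{n-1} - 3 a_{n-2} = 0,  where D(n) = (r+n)(r+n-1) + (1/4)(r+n) + (-1/4).
  a_n = [-2 a_{n-1} + 3 a_{n-2}] / D(n).
Since the indicial polynomial factors as (r - r_1)(r - r_2), D(n) = (r_1 + n - r_1)(r_1 + n - r_2) = n(n + 5/4).
Evaluating step by step (a_0 = 1):
  n = 1: D(1) = 1(1 + 5/4) = 9/4; numerator = -2(1) = -2; a_1 = (-2)/(9/4) = -8/9
  n = 2: D(2) = 2(2 + 5/4) = 13/2; numerator = -2(-8/9) + 3(1) = 43/9; a_2 = (43/9)/(13/2) = 86/117
  n = 3: D(3) = 3(3 + 5/4) = 51/4; numerator = -2(86/117) + 3(-8/9) = -484/117; a_3 = (-484/117)/(51/4) = -1936/5967
  n = 4: D(4) = 4(4 + 5/4) = 21; numerator = -2(-1936/5967) + 3(86/117) = 1310/459; a_4 = (1310/459)/(21) = 1310/9639

r = 1; a_0 = 1; a_1 = -8/9; a_2 = 86/117; a_3 = -1936/5967; a_4 = 1310/9639


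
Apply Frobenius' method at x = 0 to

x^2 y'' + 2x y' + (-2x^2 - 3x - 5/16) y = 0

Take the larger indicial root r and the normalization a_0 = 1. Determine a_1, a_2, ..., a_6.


Write in Frobenius form y'' + (p(x)/x) y' + (q(x)/x^2) y = 0:
  p(x) = 2,  q(x) = -2x^2 - 3x - 5/16.
Indicial equation: r(r-1) + (2) r + (-5/16) = 0 -> roots r_1 = 1/4, r_2 = -5/4.
Take r = r_1 = 1/4. Let y(x) = x^r sum_{n>=0} a_n x^n with a_0 = 1.
Substitute y = x^r sum a_n x^n and match x^{r+n}. The recurrence is
  D(n) a_n - 3 a_{n-1} - 2 a_{n-2} = 0,  where D(n) = (r+n)(r+n-1) + (2)(r+n) + (-5/16).
  a_n = [3 a_{n-1} + 2 a_{n-2}] / D(n).
Since the indicial polynomial factors as (r - r_1)(r - r_2), D(n) = (r_1 + n - r_1)(r_1 + n - r_2) = n(n + 3/2).
Evaluating step by step (a_0 = 1):
  n = 1: D(1) = 1(1 + 3/2) = 5/2; numerator = 3(1) = 3; a_1 = (3)/(5/2) = 6/5
  n = 2: D(2) = 2(2 + 3/2) = 7; numerator = 3(6/5) + 2(1) = 28/5; a_2 = (28/5)/(7) = 4/5
  n = 3: D(3) = 3(3 + 3/2) = 27/2; numerator = 3(4/5) + 2(6/5) = 24/5; a_3 = (24/5)/(27/2) = 16/45
  n = 4: D(4) = 4(4 + 3/2) = 22; numerator = 3(16/45) + 2(4/5) = 8/3; a_4 = (8/3)/(22) = 4/33
  n = 5: D(5) = 5(5 + 3/2) = 65/2; numerator = 3(4/33) + 2(16/45) = 532/495; a_5 = (532/495)/(65/2) = 1064/32175
  n = 6: D(6) = 6(6 + 3/2) = 45; numerator = 3(1064/32175) + 2(4/33) = 3664/10725; a_6 = (3664/10725)/(45) = 3664/482625

r = 1/4; a_0 = 1; a_1 = 6/5; a_2 = 4/5; a_3 = 16/45; a_4 = 4/33; a_5 = 1064/32175; a_6 = 3664/482625


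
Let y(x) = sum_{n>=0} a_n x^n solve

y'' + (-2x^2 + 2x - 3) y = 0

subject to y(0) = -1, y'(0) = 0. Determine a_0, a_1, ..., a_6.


Ansatz: y(x) = sum_{n>=0} a_n x^n, so y'(x) = sum_{n>=1} n a_n x^(n-1) and y''(x) = sum_{n>=2} n(n-1) a_n x^(n-2).
Substitute into P(x) y'' + Q(x) y' + R(x) y = 0 with P(x) = 1, Q(x) = 0, R(x) = -2x^2 + 2x - 3, and match powers of x.
Initial conditions: a_0 = -1, a_1 = 0.
Setting the coefficient of each power of x to zero and solving order by order (substituting the coefficients already found):
  x^0: 2 a_2 - 3 a_0 = 0  ->  2 a_2 = 3 a_0 = -3  ->  a_2 = -3/2
  x^1: 6 a_3 - 3 a_1 + 2 a_0 = 0  ->  6 a_3 = 3 a_1 - 2 a_0 = 2  ->  a_3 = 1/3
  x^2: 12 a_4 - 3 a_2 + 2 a_1 - 2 a_0 = 0  ->  12 a_4 = 3 a_2 - 2 a_1 + 2 a_0 = -13/2  ->  a_4 = -13/24
  x^3: 20 a_5 - 3 a_3 + 2 a_2 - 2 a_1 = 0  ->  20 a_5 = 3 a_3 - 2 a_2 + 2 a_1 = 4  ->  a_5 = 1/5
  x^4: 30 a_6 - 3 a_4 + 2 a_3 - 2 a_2 = 0  ->  30 a_6 = 3 a_4 - 2 a_3 + 2 a_2 = -127/24  ->  a_6 = -127/720
Truncated series: y(x) = -1 - (3/2) x^2 + (1/3) x^3 - (13/24) x^4 + (1/5) x^5 - (127/720) x^6 + O(x^7).

a_0 = -1; a_1 = 0; a_2 = -3/2; a_3 = 1/3; a_4 = -13/24; a_5 = 1/5; a_6 = -127/720


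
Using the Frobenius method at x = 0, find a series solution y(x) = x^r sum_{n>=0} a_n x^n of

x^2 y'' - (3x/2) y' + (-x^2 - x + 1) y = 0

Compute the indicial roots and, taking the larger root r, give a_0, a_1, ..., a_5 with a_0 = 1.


Write in Frobenius form y'' + (p(x)/x) y' + (q(x)/x^2) y = 0:
  p(x) = -3/2,  q(x) = -x^2 - x + 1.
Indicial equation: r(r-1) + (-3/2) r + (1) = 0 -> roots r_1 = 2, r_2 = 1/2.
Take r = r_1 = 2. Let y(x) = x^r sum_{n>=0} a_n x^n with a_0 = 1.
Substitute y = x^r sum a_n x^n and match x^{r+n}. The recurrence is
  D(n) a_n - 1 a_{n-1} - 1 a_{n-2} = 0,  where D(n) = (r+n)(r+n-1) + (-3/2)(r+n) + (1).
  a_n = [1 a_{n-1} + 1 a_{n-2}] / D(n).
Since the indicial polynomial factors as (r - r_1)(r - r_2), D(n) = (r_1 + n - r_1)(r_1 + n - r_2) = n(n + 3/2).
Evaluating step by step (a_0 = 1):
  n = 1: D(1) = 1(1 + 3/2) = 5/2; numerator = 1(1) = 1; a_1 = (1)/(5/2) = 2/5
  n = 2: D(2) = 2(2 + 3/2) = 7; numerator = 1(2/5) + 1(1) = 7/5; a_2 = (7/5)/(7) = 1/5
  n = 3: D(3) = 3(3 + 3/2) = 27/2; numerator = 1(1/5) + 1(2/5) = 3/5; a_3 = (3/5)/(27/2) = 2/45
  n = 4: D(4) = 4(4 + 3/2) = 22; numerator = 1(2/45) + 1(1/5) = 11/45; a_4 = (11/45)/(22) = 1/90
  n = 5: D(5) = 5(5 + 3/2) = 65/2; numerator = 1(1/90) + 1(2/45) = 1/18; a_5 = (1/18)/(65/2) = 1/585

r = 2; a_0 = 1; a_1 = 2/5; a_2 = 1/5; a_3 = 2/45; a_4 = 1/90; a_5 = 1/585


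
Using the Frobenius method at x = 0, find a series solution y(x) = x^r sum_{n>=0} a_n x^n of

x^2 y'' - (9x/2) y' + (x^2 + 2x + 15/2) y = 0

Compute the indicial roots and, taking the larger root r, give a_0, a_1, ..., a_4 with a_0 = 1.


Write in Frobenius form y'' + (p(x)/x) y' + (q(x)/x^2) y = 0:
  p(x) = -9/2,  q(x) = x^2 + 2x + 15/2.
Indicial equation: r(r-1) + (-9/2) r + (15/2) = 0 -> roots r_1 = 3, r_2 = 5/2.
Take r = r_1 = 3. Let y(x) = x^r sum_{n>=0} a_n x^n with a_0 = 1.
Substitute y = x^r sum a_n x^n and match x^{r+n}. The recurrence is
  D(n) a_n + 2 a_{n-1} + 1 a_{n-2} = 0,  where D(n) = (r+n)(r+n-1) + (-9/2)(r+n) + (15/2).
  a_n = [-2 a_{n-1} - 1 a_{n-2}] / D(n).
Since the indicial polynomial factors as (r - r_1)(r - r_2), D(n) = (r_1 + n - r_1)(r_1 + n - r_2) = n(n + 1/2).
Evaluating step by step (a_0 = 1):
  n = 1: D(1) = 1(1 + 1/2) = 3/2; numerator = -2(1) = -2; a_1 = (-2)/(3/2) = -4/3
  n = 2: D(2) = 2(2 + 1/2) = 5; numerator = -2(-4/3) - 1(1) = 5/3; a_2 = (5/3)/(5) = 1/3
  n = 3: D(3) = 3(3 + 1/2) = 21/2; numerator = -2(1/3) - 1(-4/3) = 2/3; a_3 = (2/3)/(21/2) = 4/63
  n = 4: D(4) = 4(4 + 1/2) = 18; numerator = -2(4/63) - 1(1/3) = -29/63; a_4 = (-29/63)/(18) = -29/1134

r = 3; a_0 = 1; a_1 = -4/3; a_2 = 1/3; a_3 = 4/63; a_4 = -29/1134


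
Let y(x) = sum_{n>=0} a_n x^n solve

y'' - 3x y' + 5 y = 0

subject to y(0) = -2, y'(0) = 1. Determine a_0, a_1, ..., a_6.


Ansatz: y(x) = sum_{n>=0} a_n x^n, so y'(x) = sum_{n>=1} n a_n x^(n-1) and y''(x) = sum_{n>=2} n(n-1) a_n x^(n-2).
Substitute into P(x) y'' + Q(x) y' + R(x) y = 0 with P(x) = 1, Q(x) = -3x, R(x) = 5, and match powers of x.
Initial conditions: a_0 = -2, a_1 = 1.
Setting the coefficient of each power of x to zero and solving order by order (substituting the coefficients already found):
  x^0: 2 a_2 + 5 a_0 = 0  ->  2 a_2 = -5 a_0 = 10  ->  a_2 = 5
  x^1: 6 a_3 + 2 a_1 = 0  ->  6 a_3 = -2 a_1 = -2  ->  a_3 = -1/3
  x^2: 12 a_4 - a_2 = 0  ->  12 a_4 = a_2 = 5  ->  a_4 = 5/12
  x^3: 20 a_5 - 4 a_3 = 0  ->  20 a_5 = 4 a_3 = -4/3  ->  a_5 = -1/15
  x^4: 30 a_6 - 7 a_4 = 0  ->  30 a_6 = 7 a_4 = 35/12  ->  a_6 = 7/72
Truncated series: y(x) = -2 + x + 5 x^2 - (1/3) x^3 + (5/12) x^4 - (1/15) x^5 + (7/72) x^6 + O(x^7).

a_0 = -2; a_1 = 1; a_2 = 5; a_3 = -1/3; a_4 = 5/12; a_5 = -1/15; a_6 = 7/72


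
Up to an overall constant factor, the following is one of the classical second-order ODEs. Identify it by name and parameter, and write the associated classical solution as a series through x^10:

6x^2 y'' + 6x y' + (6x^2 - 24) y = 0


All three coefficients share the factor 6; dividing through by 6 gives  x^2 y'' + x y' + (x^2 - 4) y = 0.
This matches the Bessel equation x^2 y'' + x y' + (x^2 - nu^2) y = 0 with nu^2 = 4, so nu = 2; the solution bounded at x = 0 is J_2(x).
Frobenius at x = 0: indicial roots ±nu; for r = nu the recurrence k(k + 2nu) c_k = -c_{k-2} gives the standard series J_nu(x) = sum_{k>=0} (-1)^k / (k! (k+nu)!) (x/2)^(2k+nu). Evaluate the first 5 terms:
  k = 0: (-1)^0 / (0! * 2! * 2^2) x^2 = 1/(1*2*4) x^2 = (1/8) x^2
  k = 1: (-1)^1 / (1! * 3! * 2^4) x^4 = -1/(1*6*16) x^4 = (-1/96) x^4
  k = 2: (-1)^2 / (2! * 4! * 2^6) x^6 = 1/(2*24*64) x^6 = (1/3072) x^6
  k = 3: (-1)^3 / (3! * 5! * 2^8) x^8 = -1/(6*120*256) x^8 = (-1/184320) x^8
  k = 4: (-1)^4 / (4! * 6! * 2^10) x^10 = 1/(24*720*1024) x^10 = (1/17694720) x^10
Hence J_2(x) = x^10/17694720 - x^8/184320 + x^6/3072 - x^4/96 + x^2/8 + ....

J_2(x); series = x^10/17694720 - x^8/184320 + x^6/3072 - x^4/96 + x^2/8


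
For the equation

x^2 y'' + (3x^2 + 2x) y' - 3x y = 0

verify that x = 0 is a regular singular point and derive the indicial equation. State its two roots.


Divide by x^2 to reach normal form y'' + P_1(x) y' + P_2(x) y = 0 with P_1(x) = 3 + 2/x and P_2(x) = -3/x.
x = 0 is a singular point because the y'-coefficient 3 + 2/x has a pole at x = 0 and the y-coefficient -3/x has a pole at x = 0.
It is a regular singular point because x P_1(x) = p(x) = 3x + 2 and x^2 P_2(x) = q(x) = -3x are polynomials, hence analytic at x = 0.
p(0) = 2,  q(0) = 0.
Indicial equation: r(r-1) + p(0) r + q(0) = 0, i.e. r^2 + (p(0) - 1) r + q(0) = 0, i.e. r^2 + 1 r = 0.
Discriminant: (1)^2 - 4(0) = 1, so r = (-1 ± 1)/2.
Solving: r_1 = 0, r_2 = -1.

indicial: r^2 + 1 r = 0; roots r_1 = 0, r_2 = -1


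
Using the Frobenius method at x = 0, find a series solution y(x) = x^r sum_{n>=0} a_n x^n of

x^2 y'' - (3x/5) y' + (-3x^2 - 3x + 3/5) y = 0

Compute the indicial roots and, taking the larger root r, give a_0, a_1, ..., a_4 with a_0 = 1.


Write in Frobenius form y'' + (p(x)/x) y' + (q(x)/x^2) y = 0:
  p(x) = -3/5,  q(x) = -3x^2 - 3x + 3/5.
Indicial equation: r(r-1) + (-3/5) r + (3/5) = 0 -> roots r_1 = 1, r_2 = 3/5.
Take r = r_1 = 1. Let y(x) = x^r sum_{n>=0} a_n x^n with a_0 = 1.
Substitute y = x^r sum a_n x^n and match x^{r+n}. The recurrence is
  D(n) a_n - 3 a_{n-1} - 3 a_{n-2} = 0,  where D(n) = (r+n)(r+n-1) + (-3/5)(r+n) + (3/5).
  a_n = [3 a_{n-1} + 3 a_{n-2}] / D(n).
Since the indicial polynomial factors as (r - r_1)(r - r_2), D(n) = (r_1 + n - r_1)(r_1 + n - r_2) = n(n + 2/5).
Evaluating step by step (a_0 = 1):
  n = 1: D(1) = 1(1 + 2/5) = 7/5; numerator = 3(1) = 3; a_1 = (3)/(7/5) = 15/7
  n = 2: D(2) = 2(2 + 2/5) = 24/5; numerator = 3(15/7) + 3(1) = 66/7; a_2 = (66/7)/(24/5) = 55/28
  n = 3: D(3) = 3(3 + 2/5) = 51/5; numerator = 3(55/28) + 3(15/7) = 345/28; a_3 = (345/28)/(51/5) = 575/476
  n = 4: D(4) = 4(4 + 2/5) = 88/5; numerator = 3(575/476) + 3(55/28) = 2265/238; a_4 = (2265/238)/(88/5) = 11325/20944

r = 1; a_0 = 1; a_1 = 15/7; a_2 = 55/28; a_3 = 575/476; a_4 = 11325/20944


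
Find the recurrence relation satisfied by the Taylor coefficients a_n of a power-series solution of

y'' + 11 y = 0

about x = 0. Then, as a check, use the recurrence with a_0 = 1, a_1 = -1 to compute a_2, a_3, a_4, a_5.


Substitute y = sum_n a_n x^n into y'' + (const) y = 0.
y''(x) = sum_{n>=0} (n+2)(n+1) a_{n+2} x^n.
The ODE becomes sum_n [(n+2)(n+1) a_{n+2} + 11 a_n] x^n = 0.
Setting each coefficient to zero gives the recurrence:
  (n+2)(n+1) a_{n+2} + 11 a_n = 0,
  a_{n+2} = -11 / ((n+1)(n+2)) a_n.

Check with a_0 = 1, a_1 = -1 (apply the recurrence for n = 0, 1, 2, 3): a_0 = 1, a_1 = -1, a_2 = -11/2, a_3 = 11/6, a_4 = 121/24, a_5 = -121/120.

a_{n+2} = -11/((n+1)(n+2)) * a_n; check: a_0 = 1, a_1 = -1, a_2 = -11/2, a_3 = 11/6, a_4 = 121/24, a_5 = -121/120


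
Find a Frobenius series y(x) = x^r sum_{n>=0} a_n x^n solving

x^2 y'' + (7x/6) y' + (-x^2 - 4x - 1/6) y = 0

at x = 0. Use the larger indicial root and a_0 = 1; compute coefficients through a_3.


Write in Frobenius form y'' + (p(x)/x) y' + (q(x)/x^2) y = 0:
  p(x) = 7/6,  q(x) = -x^2 - 4x - 1/6.
Indicial equation: r(r-1) + (7/6) r + (-1/6) = 0 -> roots r_1 = 1/3, r_2 = -1/2.
Take r = r_1 = 1/3. Let y(x) = x^r sum_{n>=0} a_n x^n with a_0 = 1.
Substitute y = x^r sum a_n x^n and match x^{r+n}. The recurrence is
  D(n) a_n - 4 a_{n-1} - 1 a_{n-2} = 0,  where D(n) = (r+n)(r+n-1) + (7/6)(r+n) + (-1/6).
  a_n = [4 a_{n-1} + 1 a_{n-2}] / D(n).
Since the indicial polynomial factors as (r - r_1)(r - r_2), D(n) = (r_1 + n - r_1)(r_1 + n - r_2) = n(n + 5/6).
Evaluating step by step (a_0 = 1):
  n = 1: D(1) = 1(1 + 5/6) = 11/6; numerator = 4(1) = 4; a_1 = (4)/(11/6) = 24/11
  n = 2: D(2) = 2(2 + 5/6) = 17/3; numerator = 4(24/11) + 1(1) = 107/11; a_2 = (107/11)/(17/3) = 321/187
  n = 3: D(3) = 3(3 + 5/6) = 23/2; numerator = 4(321/187) + 1(24/11) = 1692/187; a_3 = (1692/187)/(23/2) = 3384/4301

r = 1/3; a_0 = 1; a_1 = 24/11; a_2 = 321/187; a_3 = 3384/4301


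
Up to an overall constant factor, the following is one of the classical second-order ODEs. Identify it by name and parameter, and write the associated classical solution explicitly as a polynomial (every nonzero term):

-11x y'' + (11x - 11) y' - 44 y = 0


All three coefficients share the factor -11; dividing through by -11 gives  x y'' + (1 - x) y' + 4 y = 0.
This matches the Laguerre equation x y'' + (1 - x) y' + n y = 0 with n = 4; the polynomial solution is L_4(x).
With y = sum_k a_k x^k, matching x^k gives (k+1)k a_{k+1} + (k+1) a_{k+1} - k a_k + n a_k = 0, i.e. (k+1)^2 a_{k+1} = (k - n) a_k = (k - 4) a_k. The right side vanishes at k = 4, so the series terminates at degree 4.
Standard normalization L_n(0) = 1 gives a_0 = 1. Work upward with a_{k+1} = (k - 4) a_k / (k+1)^2:
  a_1 = (0 - 4)(1) / 1^2 = -4/1 = -4
  a_2 = (1 - 4)(-4) / 2^2 = 12/4 = 3
  a_3 = (2 - 4)(3) / 3^2 = -6/9 = -2/3
  a_4 = (3 - 4)(-2/3) / 4^2 = (2/3)/16 = 1/24
Hence L_4(x) = x^4/24 - 2 x^3/3 + 3 x^2 - 4 x + 1.

L_4(x); series = x^4/24 - 2 x^3/3 + 3 x^2 - 4 x + 1


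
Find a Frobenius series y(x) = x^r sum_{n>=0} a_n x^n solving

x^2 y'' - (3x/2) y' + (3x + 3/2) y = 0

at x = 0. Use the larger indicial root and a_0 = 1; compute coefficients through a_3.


Write in Frobenius form y'' + (p(x)/x) y' + (q(x)/x^2) y = 0:
  p(x) = -3/2,  q(x) = 3x + 3/2.
Indicial equation: r(r-1) + (-3/2) r + (3/2) = 0 -> roots r_1 = 3/2, r_2 = 1.
Take r = r_1 = 3/2. Let y(x) = x^r sum_{n>=0} a_n x^n with a_0 = 1.
Substitute y = x^r sum a_n x^n and match x^{r+n}. The recurrence is
  D(n) a_n + 3 a_{n-1} = 0,  where D(n) = (r+n)(r+n-1) + (-3/2)(r+n) + (3/2).
  a_n = -3 / D(n) * a_{n-1}.
Since the indicial polynomial factors as (r - r_1)(r - r_2), D(n) = (r_1 + n - r_1)(r_1 + n - r_2) = n(n + 1/2).
Evaluating step by step (a_0 = 1):
  n = 1: D(1) = 1(1 + 1/2) = 3/2; numerator = -3(1) = -3; a_1 = (-3)/(3/2) = -2
  n = 2: D(2) = 2(2 + 1/2) = 5; numerator = -3(-2) = 6; a_2 = (6)/(5) = 6/5
  n = 3: D(3) = 3(3 + 1/2) = 21/2; numerator = -3(6/5) = -18/5; a_3 = (-18/5)/(21/2) = -12/35

r = 3/2; a_0 = 1; a_1 = -2; a_2 = 6/5; a_3 = -12/35


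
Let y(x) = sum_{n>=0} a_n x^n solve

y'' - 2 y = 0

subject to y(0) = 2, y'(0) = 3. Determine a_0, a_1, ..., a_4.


Ansatz: y(x) = sum_{n>=0} a_n x^n, so y'(x) = sum_{n>=1} n a_n x^(n-1) and y''(x) = sum_{n>=2} n(n-1) a_n x^(n-2).
Substitute into P(x) y'' + Q(x) y' + R(x) y = 0 with P(x) = 1, Q(x) = 0, R(x) = -2, and match powers of x.
Initial conditions: a_0 = 2, a_1 = 3.
Setting the coefficient of each power of x to zero and solving order by order (substituting the coefficients already found):
  x^0: 2 a_2 - 2 a_0 = 0  ->  2 a_2 = 2 a_0 = 4  ->  a_2 = 2
  x^1: 6 a_3 - 2 a_1 = 0  ->  6 a_3 = 2 a_1 = 6  ->  a_3 = 1
  x^2: 12 a_4 - 2 a_2 = 0  ->  12 a_4 = 2 a_2 = 4  ->  a_4 = 1/3
Truncated series: y(x) = 2 + 3 x + 2 x^2 + x^3 + (1/3) x^4 + O(x^5).

a_0 = 2; a_1 = 3; a_2 = 2; a_3 = 1; a_4 = 1/3


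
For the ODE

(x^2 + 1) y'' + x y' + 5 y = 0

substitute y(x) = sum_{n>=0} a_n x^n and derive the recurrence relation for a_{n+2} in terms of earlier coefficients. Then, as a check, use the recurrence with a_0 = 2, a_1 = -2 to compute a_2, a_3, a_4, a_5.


Substitute y = sum_n a_n x^n.
(1 + 1 x^2) y'' contributes (n+2)(n+1) a_{n+2} + n(n-1) a_n at x^n.
x y'(x) contributes n a_n at x^n.
5 y(x) contributes 5 a_n at x^n.
Matching x^n: (n+2)(n+1) a_{n+2} + (n(n-1) + n + 5) a_n = 0.
Thus a_{n+2} = (-n(n-1) - n - 5) / ((n+1)(n+2)) * a_n.

Check with a_0 = 2, a_1 = -2 (apply the recurrence for n = 0, 1, 2, 3): a_0 = 2, a_1 = -2, a_2 = -5, a_3 = 2, a_4 = 15/4, a_5 = -7/5.

a_(n+2) = (-n(n-1) - n - 5) / ((n+1)(n+2)) * a_n; check: a_0 = 2, a_1 = -2, a_2 = -5, a_3 = 2, a_4 = 15/4, a_5 = -7/5


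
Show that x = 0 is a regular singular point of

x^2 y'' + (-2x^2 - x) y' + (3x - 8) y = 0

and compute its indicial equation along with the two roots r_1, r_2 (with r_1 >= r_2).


Divide by x^2 to reach normal form y'' + P_1(x) y' + P_2(x) y = 0 with P_1(x) = -2 - 1/x and P_2(x) = 3/x - 8/x^2.
x = 0 is a singular point because the y'-coefficient -2 - 1/x has a pole at x = 0 and the y-coefficient 3/x - 8/x^2 has a pole at x = 0.
It is a regular singular point because x P_1(x) = p(x) = -2x - 1 and x^2 P_2(x) = q(x) = 3x - 8 are polynomials, hence analytic at x = 0.
p(0) = -1,  q(0) = -8.
Indicial equation: r(r-1) + p(0) r + q(0) = 0, i.e. r^2 + (p(0) - 1) r + q(0) = 0, i.e. r^2 - 2 r - 8 = 0.
Discriminant: (-2)^2 - 4(-8) = 36, so r = (2 ± 6)/2.
Solving: r_1 = 4, r_2 = -2.

indicial: r^2 - 2 r - 8 = 0; roots r_1 = 4, r_2 = -2


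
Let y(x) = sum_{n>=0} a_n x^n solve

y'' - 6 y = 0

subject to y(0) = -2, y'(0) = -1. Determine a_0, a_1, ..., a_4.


Ansatz: y(x) = sum_{n>=0} a_n x^n, so y'(x) = sum_{n>=1} n a_n x^(n-1) and y''(x) = sum_{n>=2} n(n-1) a_n x^(n-2).
Substitute into P(x) y'' + Q(x) y' + R(x) y = 0 with P(x) = 1, Q(x) = 0, R(x) = -6, and match powers of x.
Initial conditions: a_0 = -2, a_1 = -1.
Setting the coefficient of each power of x to zero and solving order by order (substituting the coefficients already found):
  x^0: 2 a_2 - 6 a_0 = 0  ->  2 a_2 = 6 a_0 = -12  ->  a_2 = -6
  x^1: 6 a_3 - 6 a_1 = 0  ->  6 a_3 = 6 a_1 = -6  ->  a_3 = -1
  x^2: 12 a_4 - 6 a_2 = 0  ->  12 a_4 = 6 a_2 = -36  ->  a_4 = -3
Truncated series: y(x) = -2 - x - 6 x^2 - x^3 - 3 x^4 + O(x^5).

a_0 = -2; a_1 = -1; a_2 = -6; a_3 = -1; a_4 = -3


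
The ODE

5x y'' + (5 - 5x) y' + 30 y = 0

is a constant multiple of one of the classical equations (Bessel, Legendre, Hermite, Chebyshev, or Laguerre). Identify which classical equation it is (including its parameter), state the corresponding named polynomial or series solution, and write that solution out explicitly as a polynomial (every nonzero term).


All three coefficients share the factor 5; dividing through by 5 gives  x y'' + (1 - x) y' + 6 y = 0.
This matches the Laguerre equation x y'' + (1 - x) y' + n y = 0 with n = 6; the polynomial solution is L_6(x).
With y = sum_k a_k x^k, matching x^k gives (k+1)k a_{k+1} + (k+1) a_{k+1} - k a_k + n a_k = 0, i.e. (k+1)^2 a_{k+1} = (k - n) a_k = (k - 6) a_k. The right side vanishes at k = 6, so the series terminates at degree 6.
Standard normalization L_n(0) = 1 gives a_0 = 1. Work upward with a_{k+1} = (k - 6) a_k / (k+1)^2:
  a_1 = (0 - 6)(1) / 1^2 = -6/1 = -6
  a_2 = (1 - 6)(-6) / 2^2 = 30/4 = 15/2
  a_3 = (2 - 6)(15/2) / 3^2 = -30/9 = -10/3
  a_4 = (3 - 6)(-10/3) / 4^2 = 10/16 = 5/8
  a_5 = (4 - 6)(5/8) / 5^2 = (-5/4)/25 = -1/20
  a_6 = (5 - 6)(-1/20) / 6^2 = (1/20)/36 = 1/720
Hence L_6(x) = x^6/720 - x^5/20 + 5 x^4/8 - 10 x^3/3 + 15 x^2/2 - 6 x + 1.

L_6(x); series = x^6/720 - x^5/20 + 5 x^4/8 - 10 x^3/3 + 15 x^2/2 - 6 x + 1


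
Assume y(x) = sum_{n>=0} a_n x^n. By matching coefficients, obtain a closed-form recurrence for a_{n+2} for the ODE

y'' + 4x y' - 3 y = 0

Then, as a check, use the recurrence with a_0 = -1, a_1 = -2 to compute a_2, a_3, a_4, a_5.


Substitute y = sum_n a_n x^n.
y''(x) has coefficient (n+2)(n+1) a_{n+2} at x^n;
4 x y'(x) has coefficient 4 n a_n at x^n (shift);
-3 y(x) has coefficient -3 a_n at x^n.
Matching x^n: (n+2)(n+1) a_{n+2} + (4n - 3) a_n = 0.
Thus a_{n+2} = (-4n + 3) / ((n+1)(n+2)) * a_n.

Check with a_0 = -1, a_1 = -2 (apply the recurrence for n = 0, 1, 2, 3): a_0 = -1, a_1 = -2, a_2 = -3/2, a_3 = 1/3, a_4 = 5/8, a_5 = -3/20.

a_(n+2) = (-4n + 3) / ((n+1)(n+2)) * a_n; check: a_0 = -1, a_1 = -2, a_2 = -3/2, a_3 = 1/3, a_4 = 5/8, a_5 = -3/20


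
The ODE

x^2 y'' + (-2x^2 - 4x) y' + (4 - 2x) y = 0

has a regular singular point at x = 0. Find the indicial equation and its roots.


Divide by x^2 to reach normal form y'' + P_1(x) y' + P_2(x) y = 0 with P_1(x) = -2 - 4/x and P_2(x) = -2/x + 4/x^2.
x = 0 is a singular point because the y'-coefficient -2 - 4/x has a pole at x = 0 and the y-coefficient -2/x + 4/x^2 has a pole at x = 0.
It is a regular singular point because x P_1(x) = p(x) = -2x - 4 and x^2 P_2(x) = q(x) = 4 - 2x are polynomials, hence analytic at x = 0.
p(0) = -4,  q(0) = 4.
Indicial equation: r(r-1) + p(0) r + q(0) = 0, i.e. r^2 + (p(0) - 1) r + q(0) = 0, i.e. r^2 - 5 r + 4 = 0.
Discriminant: (-5)^2 - 4(4) = 9, so r = (5 ± 3)/2.
Solving: r_1 = 4, r_2 = 1.

indicial: r^2 - 5 r + 4 = 0; roots r_1 = 4, r_2 = 1


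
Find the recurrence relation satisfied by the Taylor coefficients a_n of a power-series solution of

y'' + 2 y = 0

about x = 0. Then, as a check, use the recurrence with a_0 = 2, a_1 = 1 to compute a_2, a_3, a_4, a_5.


Substitute y = sum_n a_n x^n into y'' + (const) y = 0.
y''(x) = sum_{n>=0} (n+2)(n+1) a_{n+2} x^n.
The ODE becomes sum_n [(n+2)(n+1) a_{n+2} + 2 a_n] x^n = 0.
Setting each coefficient to zero gives the recurrence:
  (n+2)(n+1) a_{n+2} + 2 a_n = 0,
  a_{n+2} = -2 / ((n+1)(n+2)) a_n.

Check with a_0 = 2, a_1 = 1 (apply the recurrence for n = 0, 1, 2, 3): a_0 = 2, a_1 = 1, a_2 = -2, a_3 = -1/3, a_4 = 1/3, a_5 = 1/30.

a_{n+2} = -2/((n+1)(n+2)) * a_n; check: a_0 = 2, a_1 = 1, a_2 = -2, a_3 = -1/3, a_4 = 1/3, a_5 = 1/30


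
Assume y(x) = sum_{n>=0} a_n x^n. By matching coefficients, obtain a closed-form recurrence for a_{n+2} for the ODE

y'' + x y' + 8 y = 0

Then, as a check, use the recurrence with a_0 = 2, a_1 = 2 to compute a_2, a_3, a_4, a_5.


Substitute y = sum_n a_n x^n.
y''(x) has coefficient (n+2)(n+1) a_{n+2} at x^n;
x y'(x) has coefficient n a_n at x^n (shift);
8 y(x) has coefficient 8 a_n at x^n.
Matching x^n: (n+2)(n+1) a_{n+2} + (n + 8) a_n = 0.
Thus a_{n+2} = (-n - 8) / ((n+1)(n+2)) * a_n.

Check with a_0 = 2, a_1 = 2 (apply the recurrence for n = 0, 1, 2, 3): a_0 = 2, a_1 = 2, a_2 = -8, a_3 = -3, a_4 = 20/3, a_5 = 33/20.

a_(n+2) = (-n - 8) / ((n+1)(n+2)) * a_n; check: a_0 = 2, a_1 = 2, a_2 = -8, a_3 = -3, a_4 = 20/3, a_5 = 33/20


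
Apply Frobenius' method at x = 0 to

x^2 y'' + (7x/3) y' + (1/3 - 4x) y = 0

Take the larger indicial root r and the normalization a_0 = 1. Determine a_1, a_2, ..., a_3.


Write in Frobenius form y'' + (p(x)/x) y' + (q(x)/x^2) y = 0:
  p(x) = 7/3,  q(x) = 1/3 - 4x.
Indicial equation: r(r-1) + (7/3) r + (1/3) = 0 -> roots r_1 = -1/3, r_2 = -1.
Take r = r_1 = -1/3. Let y(x) = x^r sum_{n>=0} a_n x^n with a_0 = 1.
Substitute y = x^r sum a_n x^n and match x^{r+n}. The recurrence is
  D(n) a_n - 4 a_{n-1} = 0,  where D(n) = (r+n)(r+n-1) + (7/3)(r+n) + (1/3).
  a_n = 4 / D(n) * a_{n-1}.
Since the indicial polynomial factors as (r - r_1)(r - r_2), D(n) = (r_1 + n - r_1)(r_1 + n - r_2) = n(n + 2/3).
Evaluating step by step (a_0 = 1):
  n = 1: D(1) = 1(1 + 2/3) = 5/3; numerator = 4(1) = 4; a_1 = (4)/(5/3) = 12/5
  n = 2: D(2) = 2(2 + 2/3) = 16/3; numerator = 4(12/5) = 48/5; a_2 = (48/5)/(16/3) = 9/5
  n = 3: D(3) = 3(3 + 2/3) = 11; numerator = 4(9/5) = 36/5; a_3 = (36/5)/(11) = 36/55

r = -1/3; a_0 = 1; a_1 = 12/5; a_2 = 9/5; a_3 = 36/55


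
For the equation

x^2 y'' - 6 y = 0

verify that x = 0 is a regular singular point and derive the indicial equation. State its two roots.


Divide by x^2 to reach normal form y'' + P_1(x) y' + P_2(x) y = 0 with P_1(x) = 0 and P_2(x) = -6/x^2.
x = 0 is a singular point because the y-coefficient -6/x^2 has a pole at x = 0.
It is a regular singular point because x P_1(x) = p(x) = 0 and x^2 P_2(x) = q(x) = -6 are polynomials, hence analytic at x = 0.
p(0) = 0,  q(0) = -6.
Indicial equation: r(r-1) + p(0) r + q(0) = 0, i.e. r^2 + (p(0) - 1) r + q(0) = 0, i.e. r^2 - 1 r - 6 = 0.
Discriminant: (-1)^2 - 4(-6) = 25, so r = (1 ± 5)/2.
Solving: r_1 = 3, r_2 = -2.

indicial: r^2 - 1 r - 6 = 0; roots r_1 = 3, r_2 = -2


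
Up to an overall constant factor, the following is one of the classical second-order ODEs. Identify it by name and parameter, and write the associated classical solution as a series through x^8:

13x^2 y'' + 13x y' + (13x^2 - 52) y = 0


All three coefficients share the factor 13; dividing through by 13 gives  x^2 y'' + x y' + (x^2 - 4) y = 0.
This matches the Bessel equation x^2 y'' + x y' + (x^2 - nu^2) y = 0 with nu^2 = 4, so nu = 2; the solution bounded at x = 0 is J_2(x).
Frobenius at x = 0: indicial roots ±nu; for r = nu the recurrence k(k + 2nu) c_k = -c_{k-2} gives the standard series J_nu(x) = sum_{k>=0} (-1)^k / (k! (k+nu)!) (x/2)^(2k+nu). Evaluate the first 4 terms:
  k = 0: (-1)^0 / (0! * 2! * 2^2) x^2 = 1/(1*2*4) x^2 = (1/8) x^2
  k = 1: (-1)^1 / (1! * 3! * 2^4) x^4 = -1/(1*6*16) x^4 = (-1/96) x^4
  k = 2: (-1)^2 / (2! * 4! * 2^6) x^6 = 1/(2*24*64) x^6 = (1/3072) x^6
  k = 3: (-1)^3 / (3! * 5! * 2^8) x^8 = -1/(6*120*256) x^8 = (-1/184320) x^8
Hence J_2(x) = -x^8/184320 + x^6/3072 - x^4/96 + x^2/8 + ....

J_2(x); series = -x^8/184320 + x^6/3072 - x^4/96 + x^2/8


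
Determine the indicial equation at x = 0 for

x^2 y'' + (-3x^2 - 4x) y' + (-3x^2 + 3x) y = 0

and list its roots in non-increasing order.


Divide by x^2 to reach normal form y'' + P_1(x) y' + P_2(x) y = 0 with P_1(x) = -3 - 4/x and P_2(x) = -3 + 3/x.
x = 0 is a singular point because the y'-coefficient -3 - 4/x has a pole at x = 0 and the y-coefficient -3 + 3/x has a pole at x = 0.
It is a regular singular point because x P_1(x) = p(x) = -3x - 4 and x^2 P_2(x) = q(x) = -3x^2 + 3x are polynomials, hence analytic at x = 0.
p(0) = -4,  q(0) = 0.
Indicial equation: r(r-1) + p(0) r + q(0) = 0, i.e. r^2 + (p(0) - 1) r + q(0) = 0, i.e. r^2 - 5 r = 0.
Discriminant: (-5)^2 - 4(0) = 25, so r = (5 ± 5)/2.
Solving: r_1 = 5, r_2 = 0.

indicial: r^2 - 5 r = 0; roots r_1 = 5, r_2 = 0


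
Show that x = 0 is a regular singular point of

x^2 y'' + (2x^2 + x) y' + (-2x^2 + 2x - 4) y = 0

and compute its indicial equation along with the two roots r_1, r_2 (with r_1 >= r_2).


Divide by x^2 to reach normal form y'' + P_1(x) y' + P_2(x) y = 0 with P_1(x) = 2 + 1/x and P_2(x) = -2 + 2/x - 4/x^2.
x = 0 is a singular point because the y'-coefficient 2 + 1/x has a pole at x = 0 and the y-coefficient -2 + 2/x - 4/x^2 has a pole at x = 0.
It is a regular singular point because x P_1(x) = p(x) = 2x + 1 and x^2 P_2(x) = q(x) = -2x^2 + 2x - 4 are polynomials, hence analytic at x = 0.
p(0) = 1,  q(0) = -4.
Indicial equation: r(r-1) + p(0) r + q(0) = 0, i.e. r^2 + (p(0) - 1) r + q(0) = 0, i.e. r^2 - 4 = 0.
Discriminant: (0)^2 - 4(-4) = 16, so r = (0 ± 4)/2.
Solving: r_1 = 2, r_2 = -2.

indicial: r^2 - 4 = 0; roots r_1 = 2, r_2 = -2


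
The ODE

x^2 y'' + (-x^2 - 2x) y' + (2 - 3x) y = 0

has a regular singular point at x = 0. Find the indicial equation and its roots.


Divide by x^2 to reach normal form y'' + P_1(x) y' + P_2(x) y = 0 with P_1(x) = -1 - 2/x and P_2(x) = -3/x + 2/x^2.
x = 0 is a singular point because the y'-coefficient -1 - 2/x has a pole at x = 0 and the y-coefficient -3/x + 2/x^2 has a pole at x = 0.
It is a regular singular point because x P_1(x) = p(x) = -x - 2 and x^2 P_2(x) = q(x) = 2 - 3x are polynomials, hence analytic at x = 0.
p(0) = -2,  q(0) = 2.
Indicial equation: r(r-1) + p(0) r + q(0) = 0, i.e. r^2 + (p(0) - 1) r + q(0) = 0, i.e. r^2 - 3 r + 2 = 0.
Discriminant: (-3)^2 - 4(2) = 1, so r = (3 ± 1)/2.
Solving: r_1 = 2, r_2 = 1.

indicial: r^2 - 3 r + 2 = 0; roots r_1 = 2, r_2 = 1


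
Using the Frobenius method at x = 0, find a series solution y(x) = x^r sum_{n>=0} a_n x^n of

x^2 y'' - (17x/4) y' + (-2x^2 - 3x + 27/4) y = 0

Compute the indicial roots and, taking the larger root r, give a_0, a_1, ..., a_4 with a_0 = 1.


Write in Frobenius form y'' + (p(x)/x) y' + (q(x)/x^2) y = 0:
  p(x) = -17/4,  q(x) = -2x^2 - 3x + 27/4.
Indicial equation: r(r-1) + (-17/4) r + (27/4) = 0 -> roots r_1 = 3, r_2 = 9/4.
Take r = r_1 = 3. Let y(x) = x^r sum_{n>=0} a_n x^n with a_0 = 1.
Substitute y = x^r sum a_n x^n and match x^{r+n}. The recurrence is
  D(n) a_n - 3 a_{n-1} - 2 a_{n-2} = 0,  where D(n) = (r+n)(r+n-1) + (-17/4)(r+n) + (27/4).
  a_n = [3 a_{n-1} + 2 a_{n-2}] / D(n).
Since the indicial polynomial factors as (r - r_1)(r - r_2), D(n) = (r_1 + n - r_1)(r_1 + n - r_2) = n(n + 3/4).
Evaluating step by step (a_0 = 1):
  n = 1: D(1) = 1(1 + 3/4) = 7/4; numerator = 3(1) = 3; a_1 = (3)/(7/4) = 12/7
  n = 2: D(2) = 2(2 + 3/4) = 11/2; numerator = 3(12/7) + 2(1) = 50/7; a_2 = (50/7)/(11/2) = 100/77
  n = 3: D(3) = 3(3 + 3/4) = 45/4; numerator = 3(100/77) + 2(12/7) = 564/77; a_3 = (564/77)/(45/4) = 752/1155
  n = 4: D(4) = 4(4 + 3/4) = 19; numerator = 3(752/1155) + 2(100/77) = 1752/385; a_4 = (1752/385)/(19) = 1752/7315

r = 3; a_0 = 1; a_1 = 12/7; a_2 = 100/77; a_3 = 752/1155; a_4 = 1752/7315


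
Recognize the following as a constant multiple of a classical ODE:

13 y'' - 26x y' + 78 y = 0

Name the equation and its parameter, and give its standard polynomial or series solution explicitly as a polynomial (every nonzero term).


All three coefficients share the factor 13; dividing through by 13 gives  y'' - 2x y' + 6 y = 0.
This matches the Hermite equation y'' - 2x y' + 2n y = 0 with 2n = 6, so n = 3; the polynomial solution is H_3(x).
With y = sum_k a_k x^k, matching x^k gives (k+2)(k+1) a_{k+2} = 2(k - n) a_k = 2(k - 3) a_k. The right side vanishes at k = 3, so the series with the parity of 3 terminates at degree 3.
Standard normalization: leading coefficient of H_n is 2^n, so a_3 = 2^3 = 8. Work downward with a_k = (k+1)(k+2) a_{k+2} / (2(k - n)):
  a_1 = (2)(3)(8) / (2(1 - 3)) = 48/(-4) = -12
Hence H_3(x) = 8 x^3 - 12 x.

H_3(x); series = 8 x^3 - 12 x


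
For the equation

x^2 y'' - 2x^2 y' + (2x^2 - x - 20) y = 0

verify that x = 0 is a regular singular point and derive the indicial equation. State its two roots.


Divide by x^2 to reach normal form y'' + P_1(x) y' + P_2(x) y = 0 with P_1(x) = -2 and P_2(x) = 2 - 1/x - 20/x^2.
x = 0 is a singular point because the y-coefficient 2 - 1/x - 20/x^2 has a pole at x = 0.
It is a regular singular point because x P_1(x) = p(x) = -2x and x^2 P_2(x) = q(x) = 2x^2 - x - 20 are polynomials, hence analytic at x = 0.
p(0) = 0,  q(0) = -20.
Indicial equation: r(r-1) + p(0) r + q(0) = 0, i.e. r^2 + (p(0) - 1) r + q(0) = 0, i.e. r^2 - 1 r - 20 = 0.
Discriminant: (-1)^2 - 4(-20) = 81, so r = (1 ± 9)/2.
Solving: r_1 = 5, r_2 = -4.

indicial: r^2 - 1 r - 20 = 0; roots r_1 = 5, r_2 = -4


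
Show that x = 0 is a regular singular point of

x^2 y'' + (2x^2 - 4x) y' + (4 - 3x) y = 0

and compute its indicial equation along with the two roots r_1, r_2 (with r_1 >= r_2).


Divide by x^2 to reach normal form y'' + P_1(x) y' + P_2(x) y = 0 with P_1(x) = 2 - 4/x and P_2(x) = -3/x + 4/x^2.
x = 0 is a singular point because the y'-coefficient 2 - 4/x has a pole at x = 0 and the y-coefficient -3/x + 4/x^2 has a pole at x = 0.
It is a regular singular point because x P_1(x) = p(x) = 2x - 4 and x^2 P_2(x) = q(x) = 4 - 3x are polynomials, hence analytic at x = 0.
p(0) = -4,  q(0) = 4.
Indicial equation: r(r-1) + p(0) r + q(0) = 0, i.e. r^2 + (p(0) - 1) r + q(0) = 0, i.e. r^2 - 5 r + 4 = 0.
Discriminant: (-5)^2 - 4(4) = 9, so r = (5 ± 3)/2.
Solving: r_1 = 4, r_2 = 1.

indicial: r^2 - 5 r + 4 = 0; roots r_1 = 4, r_2 = 1


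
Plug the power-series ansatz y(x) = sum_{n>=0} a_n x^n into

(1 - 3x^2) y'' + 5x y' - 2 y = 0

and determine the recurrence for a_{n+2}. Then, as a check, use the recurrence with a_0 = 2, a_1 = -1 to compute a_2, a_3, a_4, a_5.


Substitute y = sum_n a_n x^n.
(1 - 3 x^2) y'' contributes (n+2)(n+1) a_{n+2} - 3 n(n-1) a_n at x^n.
5 x y'(x) contributes 5 n a_n at x^n.
-2 y(x) contributes -2 a_n at x^n.
Matching x^n: (n+2)(n+1) a_{n+2} + (-3 n(n-1) + 5 n - 2) a_n = 0.
Thus a_{n+2} = (3 n(n-1) - 5 n + 2) / ((n+1)(n+2)) * a_n.

Check with a_0 = 2, a_1 = -1 (apply the recurrence for n = 0, 1, 2, 3): a_0 = 2, a_1 = -1, a_2 = 2, a_3 = 1/2, a_4 = -1/3, a_5 = 1/8.

a_(n+2) = (3 n(n-1) - 5 n + 2) / ((n+1)(n+2)) * a_n; check: a_0 = 2, a_1 = -1, a_2 = 2, a_3 = 1/2, a_4 = -1/3, a_5 = 1/8


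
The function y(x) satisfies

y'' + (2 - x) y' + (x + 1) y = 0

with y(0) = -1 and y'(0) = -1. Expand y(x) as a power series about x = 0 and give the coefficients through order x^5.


Ansatz: y(x) = sum_{n>=0} a_n x^n, so y'(x) = sum_{n>=1} n a_n x^(n-1) and y''(x) = sum_{n>=2} n(n-1) a_n x^(n-2).
Substitute into P(x) y'' + Q(x) y' + R(x) y = 0 with P(x) = 1, Q(x) = 2 - x, R(x) = x + 1, and match powers of x.
Initial conditions: a_0 = -1, a_1 = -1.
Setting the coefficient of each power of x to zero and solving order by order (substituting the coefficients already found):
  x^0: 2 a_2 + 2 a_1 + a_0 = 0  ->  2 a_2 = -2 a_1 - a_0 = 3  ->  a_2 = 3/2
  x^1: 6 a_3 + 4 a_2 + a_0 = 0  ->  6 a_3 = -4 a_2 - a_0 = -5  ->  a_3 = -5/6
  x^2: 12 a_4 + 6 a_3 - a_2 + a_1 = 0  ->  12 a_4 = -6 a_3 + a_2 - a_1 = 15/2  ->  a_4 = 5/8
  x^3: 20 a_5 + 8 a_4 - 2 a_3 + a_2 = 0  ->  20 a_5 = -8 a_4 + 2 a_3 - a_2 = -49/6  ->  a_5 = -49/120
Truncated series: y(x) = -1 - x + (3/2) x^2 - (5/6) x^3 + (5/8) x^4 - (49/120) x^5 + O(x^6).

a_0 = -1; a_1 = -1; a_2 = 3/2; a_3 = -5/6; a_4 = 5/8; a_5 = -49/120


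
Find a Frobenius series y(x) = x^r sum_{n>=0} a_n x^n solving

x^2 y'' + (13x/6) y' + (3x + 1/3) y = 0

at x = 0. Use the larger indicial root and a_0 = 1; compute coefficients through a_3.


Write in Frobenius form y'' + (p(x)/x) y' + (q(x)/x^2) y = 0:
  p(x) = 13/6,  q(x) = 3x + 1/3.
Indicial equation: r(r-1) + (13/6) r + (1/3) = 0 -> roots r_1 = -1/2, r_2 = -2/3.
Take r = r_1 = -1/2. Let y(x) = x^r sum_{n>=0} a_n x^n with a_0 = 1.
Substitute y = x^r sum a_n x^n and match x^{r+n}. The recurrence is
  D(n) a_n + 3 a_{n-1} = 0,  where D(n) = (r+n)(r+n-1) + (13/6)(r+n) + (1/3).
  a_n = -3 / D(n) * a_{n-1}.
Since the indicial polynomial factors as (r - r_1)(r - r_2), D(n) = (r_1 + n - r_1)(r_1 + n - r_2) = n(n + 1/6).
Evaluating step by step (a_0 = 1):
  n = 1: D(1) = 1(1 + 1/6) = 7/6; numerator = -3(1) = -3; a_1 = (-3)/(7/6) = -18/7
  n = 2: D(2) = 2(2 + 1/6) = 13/3; numerator = -3(-18/7) = 54/7; a_2 = (54/7)/(13/3) = 162/91
  n = 3: D(3) = 3(3 + 1/6) = 19/2; numerator = -3(162/91) = -486/91; a_3 = (-486/91)/(19/2) = -972/1729

r = -1/2; a_0 = 1; a_1 = -18/7; a_2 = 162/91; a_3 = -972/1729


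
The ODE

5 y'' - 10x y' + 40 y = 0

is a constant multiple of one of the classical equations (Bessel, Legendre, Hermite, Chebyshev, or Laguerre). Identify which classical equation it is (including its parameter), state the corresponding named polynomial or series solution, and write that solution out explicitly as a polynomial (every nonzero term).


All three coefficients share the factor 5; dividing through by 5 gives  y'' - 2x y' + 8 y = 0.
This matches the Hermite equation y'' - 2x y' + 2n y = 0 with 2n = 8, so n = 4; the polynomial solution is H_4(x).
With y = sum_k a_k x^k, matching x^k gives (k+2)(k+1) a_{k+2} = 2(k - n) a_k = 2(k - 4) a_k. The right side vanishes at k = 4, so the series with the parity of 4 terminates at degree 4.
Standard normalization: leading coefficient of H_n is 2^n, so a_4 = 2^4 = 16. Work downward with a_k = (k+1)(k+2) a_{k+2} / (2(k - n)):
  a_2 = (3)(4)(16) / (2(2 - 4)) = 192/(-4) = -48
  a_0 = (1)(2)(-48) / (2(0 - 4)) = -96/(-8) = 12
Hence H_4(x) = 16 x^4 - 48 x^2 + 12.

H_4(x); series = 16 x^4 - 48 x^2 + 12


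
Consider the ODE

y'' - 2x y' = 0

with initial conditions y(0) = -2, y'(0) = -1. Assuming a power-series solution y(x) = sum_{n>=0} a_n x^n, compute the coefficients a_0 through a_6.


Ansatz: y(x) = sum_{n>=0} a_n x^n, so y'(x) = sum_{n>=1} n a_n x^(n-1) and y''(x) = sum_{n>=2} n(n-1) a_n x^(n-2).
Substitute into P(x) y'' + Q(x) y' + R(x) y = 0 with P(x) = 1, Q(x) = -2x, R(x) = 0, and match powers of x.
Initial conditions: a_0 = -2, a_1 = -1.
Setting the coefficient of each power of x to zero and solving order by order (substituting the coefficients already found):
  x^0: 2 a_2 = 0  ->  a_2 = 0
  x^1: 6 a_3 - 2 a_1 = 0  ->  6 a_3 = 2 a_1 = -2  ->  a_3 = -1/3
  x^2: 12 a_4 - 4 a_2 = 0  ->  12 a_4 = 4 a_2 = 0  ->  a_4 = 0
  x^3: 20 a_5 - 6 a_3 = 0  ->  20 a_5 = 6 a_3 = -2  ->  a_5 = -1/10
  x^4: 30 a_6 - 8 a_4 = 0  ->  30 a_6 = 8 a_4 = 0  ->  a_6 = 0
Truncated series: y(x) = -2 - x - (1/3) x^3 - (1/10) x^5 + O(x^7).

a_0 = -2; a_1 = -1; a_2 = 0; a_3 = -1/3; a_4 = 0; a_5 = -1/10; a_6 = 0
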